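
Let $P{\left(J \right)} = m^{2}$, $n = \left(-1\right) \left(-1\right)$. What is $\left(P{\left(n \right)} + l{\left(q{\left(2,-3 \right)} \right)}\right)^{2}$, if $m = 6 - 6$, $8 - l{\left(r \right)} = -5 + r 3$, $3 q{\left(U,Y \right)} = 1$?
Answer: $144$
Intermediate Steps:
$q{\left(U,Y \right)} = \frac{1}{3}$ ($q{\left(U,Y \right)} = \frac{1}{3} \cdot 1 = \frac{1}{3}$)
$l{\left(r \right)} = 13 - 3 r$ ($l{\left(r \right)} = 8 - \left(-5 + r 3\right) = 8 - \left(-5 + 3 r\right) = 13 - 3 r$)
$m = 0$ ($m = 6 - 6 = 0$)
$n = 1$
$P{\left(J \right)} = 0$ ($P{\left(J \right)} = 0^{2} = 0$)
$\left(P{\left(n \right)} + l{\left(q{\left(2,-3 \right)} \right)}\right)^{2} = \left(0 + \left(13 - 1\right)\right)^{2} = \left(0 + 12\right)^{2} = 12^{2} = 144$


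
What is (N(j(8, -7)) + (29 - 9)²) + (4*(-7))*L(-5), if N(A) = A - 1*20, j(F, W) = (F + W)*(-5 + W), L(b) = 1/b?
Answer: 1868/5 ≈ 373.60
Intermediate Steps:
j(F, W) = (-5 + W)*(F + W)
N(A) = -20 + A (N(A) = A - 20 = -20 + A)
(N(j(8, -7)) + (29 - 9)²) + (4*(-7))*L(-5) = ((-20 + ((-7)² - 5*8 - 5*(-7) + 8*(-7))) + (29 - 9)²) + (4*(-7))/(-5) = ((-20 + (49 - 40 + 35 - 56)) + 20²) - 28*(-⅕) = ((-20 - 12) + 400) + 28/5 = (-32 + 400) + 28/5 = 368 + 28/5 = 1868/5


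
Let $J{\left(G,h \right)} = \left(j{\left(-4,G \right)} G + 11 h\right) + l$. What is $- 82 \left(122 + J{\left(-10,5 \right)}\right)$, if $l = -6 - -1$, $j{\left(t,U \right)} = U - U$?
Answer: $-14104$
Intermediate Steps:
$j{\left(t,U \right)} = 0$
$l = -5$ ($l = -6 + 1 = -5$)
$J{\left(G,h \right)} = -5 + 11 h$ ($J{\left(G,h \right)} = \left(0 G + 11 h\right) - 5 = \left(0 + 11 h\right) - 5 = 11 h - 5 = -5 + 11 h$)
$- 82 \left(122 + J{\left(-10,5 \right)}\right) = - 82 \left(122 + \left(-5 + 11 \cdot 5\right)\right) = - 82 \left(122 + \left(-5 + 55\right)\right) = - 82 \left(122 + 50\right) = \left(-82\right) 172 = -14104$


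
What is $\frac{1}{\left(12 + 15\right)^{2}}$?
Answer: $\frac{1}{729} \approx 0.0013717$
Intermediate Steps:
$\frac{1}{\left(12 + 15\right)^{2}} = \frac{1}{27^{2}} = \frac{1}{729}$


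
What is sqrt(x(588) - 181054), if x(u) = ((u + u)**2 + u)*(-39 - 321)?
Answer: I*sqrt(498264094) ≈ 22322.0*I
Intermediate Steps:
x(u) = -1440*u**2 - 360*u (x(u) = ((2*u)**2 + u)*(-360) = (4*u**2 + u)*(-360) = (u + 4*u**2)*(-360) = -1440*u**2 - 360*u)
sqrt(x(588) - 181054) = sqrt(-360*588*(1 + 4*588) - 181054) = sqrt(-360*588*(1 + 2352) - 181054) = sqrt(-360*588*2353 - 181054) = sqrt(-498083040 - 181054) = sqrt(-498264094) = I*sqrt(498264094)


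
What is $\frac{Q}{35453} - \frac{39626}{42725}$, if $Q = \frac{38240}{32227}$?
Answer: $- \frac{45272808043206}{48815185179475} \approx -0.92743$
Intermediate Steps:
$Q = \frac{38240}{32227}$ ($Q = 38240 \cdot \frac{1}{32227} = \frac{38240}{32227} \approx 1.1866$)
$\frac{Q}{35453} - \frac{39626}{42725} = \frac{38240}{32227 \cdot 35453} - \frac{39626}{42725} = \frac{38240}{32227} \cdot \frac{1}{35453} - \frac{39626}{42725} = \frac{38240}{1142543831} - \frac{39626}{42725} = - \frac{45272808043206}{48815185179475}$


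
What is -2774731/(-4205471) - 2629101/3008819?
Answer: -2707944658882/12653501048749 ≈ -0.21401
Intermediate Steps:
-2774731/(-4205471) - 2629101/3008819 = -2774731*(-1/4205471) - 2629101*1/3008819 = 2774731/4205471 - 2629101/3008819 = -2707944658882/12653501048749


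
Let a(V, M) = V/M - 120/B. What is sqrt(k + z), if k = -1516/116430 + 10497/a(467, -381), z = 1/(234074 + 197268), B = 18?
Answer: I*sqrt(7583001656611390690356922810470)/75507497611710 ≈ 36.47*I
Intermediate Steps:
a(V, M) = -20/3 + V/M (a(V, M) = V/M - 120/18 = V/M - 120*1/18 = V/M - 20/3 = -20/3 + V/M)
z = 1/431342 ≈ 2.3183e-6
k = -232824847061/175052505 (k = -1516/116430 + 10497/(-20/3 + 467/(-381)) = -1516*1/116430 + 10497/(-20/3 + 467*(-1/381)) = -758/58215 + 10497/(-20/3 - 467/381) = -758/58215 + 10497/(-3007/381) = -758/58215 + 10497*(-381/3007) = -758/58215 - 3999357/3007 = -232824847061/175052505 ≈ -1330.0)
sqrt(k + z) = sqrt(-232824847061/175052505 + 1/431342) = sqrt(-100427135005933357/75507497611710) = I*sqrt(7583001656611390690356922810470)/75507497611710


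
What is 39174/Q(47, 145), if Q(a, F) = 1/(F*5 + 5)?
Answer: 28597020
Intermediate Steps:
Q(a, F) = 1/(5 + 5*F) (Q(a, F) = 1/(5*F + 5) = 1/(5 + 5*F))
39174/Q(47, 145) = 39174/((1/(5*(1 + 145)))) = 39174/(((1/5)/146)) = 39174/(((1/5)*(1/146))) = 39174/(1/730) = 39174*730 = 28597020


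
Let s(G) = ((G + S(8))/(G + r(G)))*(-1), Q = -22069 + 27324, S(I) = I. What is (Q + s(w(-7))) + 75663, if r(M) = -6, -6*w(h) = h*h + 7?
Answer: 1861112/23 ≈ 80918.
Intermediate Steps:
w(h) = -7/6 - h²/6 (w(h) = -(h*h + 7)/6 = -(h² + 7)/6 = -(7 + h²)/6 = -7/6 - h²/6)
Q = 5255
s(G) = -(8 + G)/(-6 + G) (s(G) = ((G + 8)/(G - 6))*(-1) = ((8 + G)/(-6 + G))*(-1) = -(8 + G)/(-6 + G))
(Q + s(w(-7))) + 75663 = (5255 + (-8 - (-7/6 - ⅙*(-7)²))/(-6 + (-7/6 - ⅙*(-7)²))) + 75663 = (5255 + (-8 - (-7/6 - ⅙*49))/(-6 + (-7/6 - ⅙*49))) + 75663 = (5255 + (-8 - (-7/6 - 49/6))/(-6 + (-7/6 - 49/6))) + 75663 = (5255 + (-8 - 1*(-28/3))/(-6 - 28/3)) + 75663 = (5255 + (-8 + 28/3)/(-46/3)) + 75663 = (5255 - 3/46*4/3) + 75663 = (5255 - 2/23) + 75663 = 120863/23 + 75663 = 1861112/23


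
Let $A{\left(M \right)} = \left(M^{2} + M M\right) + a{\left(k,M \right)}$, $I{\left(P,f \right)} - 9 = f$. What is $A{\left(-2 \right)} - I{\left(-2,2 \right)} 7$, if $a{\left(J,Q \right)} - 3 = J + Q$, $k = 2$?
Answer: $-66$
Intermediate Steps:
$I{\left(P,f \right)} = 9 + f$
$a{\left(J,Q \right)} = 3 + J + Q$ ($a{\left(J,Q \right)} = 3 + \left(J + Q\right) = 3 + J + Q$)
$A{\left(M \right)} = 5 + M + 2 M^{2}$ ($A{\left(M \right)} = \left(M^{2} + M M\right) + \left(3 + 2 + M\right) = \left(M^{2} + M^{2}\right) + \left(5 + M\right) = 2 M^{2} + \left(5 + M\right) = 5 + M + 2 M^{2}$)
$A{\left(-2 \right)} - I{\left(-2,2 \right)} 7 = \left(5 - 2 + 2 \left(-2\right)^{2}\right) - \left(9 + 2\right) 7 = \left(5 - 2 + 2 \cdot 4\right) - 11 \cdot 7 = \left(5 - 2 + 8\right) - 77 = 11 - 77 = -66$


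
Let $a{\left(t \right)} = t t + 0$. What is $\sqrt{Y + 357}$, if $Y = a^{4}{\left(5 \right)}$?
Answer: $\sqrt{390982} \approx 625.29$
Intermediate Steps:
$a{\left(t \right)} = t^{2}$ ($a{\left(t \right)} = t^{2} + 0 = t^{2}$)
$Y = 390625$ ($Y = \left(5^{2}\right)^{4} = 25^{4} = 390625$)
$\sqrt{Y + 357} = \sqrt{390625 + 357} = \sqrt{390982}$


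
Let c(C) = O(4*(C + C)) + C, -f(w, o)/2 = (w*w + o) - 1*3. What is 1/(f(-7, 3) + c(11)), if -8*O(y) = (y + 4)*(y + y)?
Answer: -1/2111 ≈ -0.00047371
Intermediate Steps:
O(y) = -y*(4 + y)/4 (O(y) = -(y + 4)*(y + y)/8 = -(4 + y)*2*y/8 = -y*(4 + y)/4)
f(w, o) = 6 - 2*o - 2*w² (f(w, o) = -2*((w*w + o) - 1*3) = -2*((w² + o) - 3) = -2*((o + w²) - 3) = -2*(-3 + o + w²) = 6 - 2*o - 2*w²)
c(C) = C - 2*C*(4 + 8*C) (c(C) = -4*(C + C)*(4 + 4*(C + C))/4 + C = -4*(2*C)*(4 + 4*(2*C))/4 + C = -8*C*(4 + 8*C)/4 + C = -2*C*(4 + 8*C) + C = C - 2*C*(4 + 8*C))
1/(f(-7, 3) + c(11)) = 1/((6 - 2*3 - 2*(-7)²) + 11*(-7 - 16*11)) = 1/((6 - 6 - 2*49) + 11*(-7 - 176)) = 1/((6 - 6 - 98) + 11*(-183)) = 1/(-98 - 2013) = 1/(-2111) = -1/2111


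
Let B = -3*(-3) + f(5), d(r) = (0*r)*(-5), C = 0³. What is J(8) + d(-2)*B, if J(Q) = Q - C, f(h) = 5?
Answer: 8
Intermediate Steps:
C = 0
d(r) = 0 (d(r) = 0*(-5) = 0)
B = 14 (B = -3*(-3) + 5 = 9 + 5 = 14)
J(Q) = Q (J(Q) = Q - 1*0 = Q + 0 = Q)
J(8) + d(-2)*B = 8 + 0*14 = 8 + 0 = 8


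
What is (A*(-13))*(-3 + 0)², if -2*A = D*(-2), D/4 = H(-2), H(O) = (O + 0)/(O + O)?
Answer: -234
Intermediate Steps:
H(O) = ½ (H(O) = O/((2*O)) = O*(1/(2*O)) = ½)
D = 2 (D = 4*(½) = 2)
A = 2 (A = -(-2) = -½*(-4) = 2)
(A*(-13))*(-3 + 0)² = (2*(-13))*(-3 + 0)² = -26*(-3)² = -26*9 = -234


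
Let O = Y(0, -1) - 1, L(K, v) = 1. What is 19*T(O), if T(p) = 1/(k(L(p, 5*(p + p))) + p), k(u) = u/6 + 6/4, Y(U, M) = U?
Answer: 57/2 ≈ 28.500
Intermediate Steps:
k(u) = 3/2 + u/6 (k(u) = u*(⅙) + 6*(¼) = u/6 + 3/2 = 3/2 + u/6)
O = -1 (O = 0 - 1 = -1)
T(p) = 1/(5/3 + p) (T(p) = 1/((3/2 + (⅙)*1) + p) = 1/((3/2 + ⅙) + p) = 1/(5/3 + p))
19*T(O) = 19*(3/(5 + 3*(-1))) = 19*(3/(5 - 3)) = 19*(3/2) = 57/2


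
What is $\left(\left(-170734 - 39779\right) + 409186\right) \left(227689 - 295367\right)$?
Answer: $-13445791294$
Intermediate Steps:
$\left(\left(-170734 - 39779\right) + 409186\right) \left(227689 - 295367\right) = \left(-210513 + 409186\right) \left(-67678\right) = 198673 \left(-67678\right) = -13445791294$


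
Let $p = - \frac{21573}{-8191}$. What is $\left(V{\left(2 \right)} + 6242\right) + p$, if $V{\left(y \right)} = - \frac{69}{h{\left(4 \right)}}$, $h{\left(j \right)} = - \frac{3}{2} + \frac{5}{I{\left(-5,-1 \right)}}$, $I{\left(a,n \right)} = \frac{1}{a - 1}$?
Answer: $\frac{1074522481}{172011} \approx 6246.8$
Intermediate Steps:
$p = \frac{21573}{8191}$ ($p = \left(-21573\right) \left(- \frac{1}{8191}\right) = \frac{21573}{8191} \approx 2.6337$)
$I{\left(a,n \right)} = \frac{1}{-1 + a}$
$h{\left(j \right)} = - \frac{63}{2}$ ($h{\left(j \right)} = - \frac{3}{2} + \frac{5}{\frac{1}{-1 - 5}} = \left(-3\right) \frac{1}{2} + \frac{5}{\frac{1}{-6}} = - \frac{3}{2} + \frac{5}{- \frac{1}{6}} = - \frac{3}{2} + 5 \left(-6\right) = - \frac{3}{2} - 30 = - \frac{63}{2}$)
$V{\left(y \right)} = \frac{46}{21}$ ($V{\left(y \right)} = - \frac{69}{- \frac{63}{2}} = \left(-69\right) \left(- \frac{2}{63}\right) = \frac{46}{21}$)
$\left(V{\left(2 \right)} + 6242\right) + p = \left(\frac{46}{21} + 6242\right) + \frac{21573}{8191} = \frac{131128}{21} + \frac{21573}{8191} = \frac{1074522481}{172011}$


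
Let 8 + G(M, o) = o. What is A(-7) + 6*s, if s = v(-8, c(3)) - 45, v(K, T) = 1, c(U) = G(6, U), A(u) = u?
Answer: -271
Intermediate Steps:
G(M, o) = -8 + o
c(U) = -8 + U
s = -44 (s = 1 - 45 = -44)
A(-7) + 6*s = -7 + 6*(-44) = -7 - 264 = -271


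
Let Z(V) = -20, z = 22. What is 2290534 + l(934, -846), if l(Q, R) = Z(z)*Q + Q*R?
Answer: 1481690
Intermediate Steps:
l(Q, R) = -20*Q + Q*R
2290534 + l(934, -846) = 2290534 + 934*(-20 - 846) = 2290534 + 934*(-866) = 2290534 - 808844 = 1481690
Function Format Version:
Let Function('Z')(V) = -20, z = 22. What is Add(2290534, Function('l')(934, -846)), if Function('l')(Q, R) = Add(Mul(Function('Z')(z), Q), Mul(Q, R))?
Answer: 1481690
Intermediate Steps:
Function('l')(Q, R) = Add(Mul(-20, Q), Mul(Q, R))
Add(2290534, Function('l')(934, -846)) = Add(2290534, Mul(934, Add(-20, -846))) = Add(2290534, Mul(934, -866)) = Add(2290534, -808844) = 1481690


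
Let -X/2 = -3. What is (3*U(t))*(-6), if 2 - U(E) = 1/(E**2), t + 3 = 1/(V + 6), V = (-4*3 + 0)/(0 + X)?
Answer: -4068/121 ≈ -33.620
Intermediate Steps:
X = 6 (X = -2*(-3) = 6)
V = -2 (V = (-4*3 + 0)/(0 + 6) = (-12 + 0)/6 = -12*1/6 = -2)
t = -11/4 (t = -3 + 1/(-2 + 6) = -3 + 1/4 = -11/4 ≈ -2.7500)
U(E) = 2 - 1/E**2 (U(E) = 2 - 1/(E**2) = 2 - 1/E**2)
(3*U(t))*(-6) = (3*(2 - 1/(-11/4)**2))*(-6) = (3*(2 - 1*16/121))*(-6) = (3*(2 - 16/121))*(-6) = (3*(226/121))*(-6) = (678/121)*(-6) = -4068/121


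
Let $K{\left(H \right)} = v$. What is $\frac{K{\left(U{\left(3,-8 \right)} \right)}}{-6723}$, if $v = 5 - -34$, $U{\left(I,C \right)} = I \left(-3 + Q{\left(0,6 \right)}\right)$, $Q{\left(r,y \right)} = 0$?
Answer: $- \frac{13}{2241} \approx -0.005801$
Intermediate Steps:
$U{\left(I,C \right)} = - 3 I$ ($U{\left(I,C \right)} = I \left(-3 + 0\right) = I \left(-3\right) = - 3 I$)
$v = 39$ ($v = 5 + 34 = 39$)
$K{\left(H \right)} = 39$
$\frac{K{\left(U{\left(3,-8 \right)} \right)}}{-6723} = \frac{39}{-6723} = 39 \left(- \frac{1}{6723}\right) = - \frac{13}{2241}$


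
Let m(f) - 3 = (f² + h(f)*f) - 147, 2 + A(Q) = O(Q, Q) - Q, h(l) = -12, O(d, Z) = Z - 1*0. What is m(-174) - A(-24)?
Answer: 32222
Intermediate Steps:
O(d, Z) = Z (O(d, Z) = Z + 0 = Z)
A(Q) = -2 (A(Q) = -2 + (Q - Q) = -2 + 0 = -2)
m(f) = -144 + f² - 12*f (m(f) = 3 + ((f² - 12*f) - 147) = 3 + (-147 + f² - 12*f) = -144 + f² - 12*f)
m(-174) - A(-24) = (-144 + (-174)² - 12*(-174)) - 1*(-2) = (-144 + 30276 + 2088) + 2 = 32220 + 2 = 32222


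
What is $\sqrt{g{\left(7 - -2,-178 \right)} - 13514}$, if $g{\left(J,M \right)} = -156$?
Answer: $i \sqrt{13670} \approx 116.92 i$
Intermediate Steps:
$\sqrt{g{\left(7 - -2,-178 \right)} - 13514} = \sqrt{-156 - 13514} = \sqrt{-13670} = i \sqrt{13670}$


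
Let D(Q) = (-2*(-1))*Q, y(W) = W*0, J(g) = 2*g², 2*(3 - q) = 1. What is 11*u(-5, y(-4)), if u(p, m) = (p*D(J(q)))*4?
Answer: -5500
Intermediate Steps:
q = 5/2 (q = 3 - ½*1 = 3 - ½ = 5/2 ≈ 2.5000)
y(W) = 0
D(Q) = 2*Q
u(p, m) = 100*p (u(p, m) = (p*(2*(2*(5/2)²)))*4 = (p*(2*(2*(25/4))))*4 = (p*(2*(25/2)))*4 = (p*25)*4 = (25*p)*4 = 100*p)
11*u(-5, y(-4)) = 11*(100*(-5)) = 11*(-500) = -5500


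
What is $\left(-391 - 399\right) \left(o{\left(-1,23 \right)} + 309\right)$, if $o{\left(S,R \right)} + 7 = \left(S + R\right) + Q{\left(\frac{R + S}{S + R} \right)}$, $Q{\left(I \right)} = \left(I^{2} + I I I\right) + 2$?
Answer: $-259120$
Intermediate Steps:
$Q{\left(I \right)} = 2 + I^{2} + I^{3}$ ($Q{\left(I \right)} = \left(I^{2} + I^{2} I\right) + 2 = \left(I^{2} + I^{3}\right) + 2 = 2 + I^{2} + I^{3}$)
$o{\left(S,R \right)} = -3 + R + S$ ($o{\left(S,R \right)} = -7 + \left(\left(S + R\right) + \left(2 + \left(\frac{R + S}{S + R}\right)^{2} + \left(\frac{R + S}{S + R}\right)^{3}\right)\right) = -7 + \left(\left(R + S\right) + \left(2 + \left(\frac{R + S}{R + S}\right)^{2} + \left(\frac{R + S}{R + S}\right)^{3}\right)\right) = -7 + \left(\left(R + S\right) + \left(2 + 1^{2} + 1^{3}\right)\right) = -7 + \left(\left(R + S\right) + \left(2 + 1 + 1\right)\right) = -7 + \left(\left(R + S\right) + 4\right) = -7 + \left(4 + R + S\right) = -3 + R + S$)
$\left(-391 - 399\right) \left(o{\left(-1,23 \right)} + 309\right) = \left(-391 - 399\right) \left(\left(-3 + 23 - 1\right) + 309\right) = - 790 \left(19 + 309\right) = \left(-790\right) 328 = -259120$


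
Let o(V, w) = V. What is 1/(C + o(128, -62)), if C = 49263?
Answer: 1/49391 ≈ 2.0247e-5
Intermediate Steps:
1/(C + o(128, -62)) = 1/(49263 + 128) = 1/49391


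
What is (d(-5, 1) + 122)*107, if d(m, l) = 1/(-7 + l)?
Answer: 78217/6 ≈ 13036.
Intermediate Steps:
(d(-5, 1) + 122)*107 = (1/(-7 + 1) + 122)*107 = (1/(-6) + 122)*107 = (-1/6 + 122)*107 = (731/6)*107 = 78217/6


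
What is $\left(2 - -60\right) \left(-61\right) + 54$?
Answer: $-3728$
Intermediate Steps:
$\left(2 - -60\right) \left(-61\right) + 54 = \left(2 + 60\right) \left(-61\right) + 54 = 62 \left(-61\right) + 54 = -3782 + 54 = -3728$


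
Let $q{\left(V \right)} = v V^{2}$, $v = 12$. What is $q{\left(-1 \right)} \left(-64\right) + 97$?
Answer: $-671$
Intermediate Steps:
$q{\left(V \right)} = 12 V^{2}$
$q{\left(-1 \right)} \left(-64\right) + 97 = 12 \left(-1\right)^{2} \left(-64\right) + 97 = 12 \cdot 1 \left(-64\right) + 97 = 12 \left(-64\right) + 97 = -768 + 97 = -671$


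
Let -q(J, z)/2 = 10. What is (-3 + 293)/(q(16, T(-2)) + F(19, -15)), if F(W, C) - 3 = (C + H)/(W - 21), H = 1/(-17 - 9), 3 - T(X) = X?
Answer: -520/17 ≈ -30.588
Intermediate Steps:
T(X) = 3 - X
H = -1/26 (H = 1/(-26) = -1/26 ≈ -0.038462)
q(J, z) = -20 (q(J, z) = -2*10 = -20)
F(W, C) = 3 + (-1/26 + C)/(-21 + W) (F(W, C) = 3 + (C - 1/26)/(W - 21) = 3 + (-1/26 + C)/(-21 + W))
(-3 + 293)/(q(16, T(-2)) + F(19, -15)) = (-3 + 293)/(-20 + (-1639/26 - 15 + 3*19)/(-21 + 19)) = 290/(-20 + (-1639/26 - 15 + 57)/(-2)) = 290/(-20 - ½*(-547/26)) = 290/(-20 + 547/52) = 290/(-493/52) = 290*(-52/493) = -520/17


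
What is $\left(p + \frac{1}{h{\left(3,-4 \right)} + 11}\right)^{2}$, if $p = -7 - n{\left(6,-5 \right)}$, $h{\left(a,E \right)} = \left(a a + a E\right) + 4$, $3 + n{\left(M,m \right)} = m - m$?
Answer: $\frac{2209}{144} \approx 15.34$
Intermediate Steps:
$n{\left(M,m \right)} = -3$ ($n{\left(M,m \right)} = -3 + \left(m - m\right) = -3 + 0 = -3$)
$h{\left(a,E \right)} = 4 + a^{2} + E a$ ($h{\left(a,E \right)} = \left(a^{2} + E a\right) + 4 = 4 + a^{2} + E a$)
$p = -4$ ($p = -7 - -3 = -7 + 3 = -4$)
$\left(p + \frac{1}{h{\left(3,-4 \right)} + 11}\right)^{2} = \left(-4 + \frac{1}{\left(4 + 3^{2} - 12\right) + 11}\right)^{2} = \left(-4 + \frac{1}{\left(4 + 9 - 12\right) + 11}\right)^{2} = \left(-4 + \frac{1}{1 + 11}\right)^{2} = \left(-4 + \frac{1}{12}\right)^{2} = \left(- \frac{47}{12}\right)^{2} = \frac{2209}{144}$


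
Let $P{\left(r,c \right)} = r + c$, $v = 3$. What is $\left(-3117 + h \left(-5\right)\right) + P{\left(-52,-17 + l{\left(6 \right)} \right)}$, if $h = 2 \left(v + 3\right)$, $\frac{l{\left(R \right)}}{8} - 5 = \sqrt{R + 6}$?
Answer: $-3206 + 16 \sqrt{3} \approx -3178.3$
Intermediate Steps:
$l{\left(R \right)} = 40 + 8 \sqrt{6 + R}$ ($l{\left(R \right)} = 40 + 8 \sqrt{R + 6} = 40 + 8 \sqrt{6 + R}$)
$h = 12$ ($h = 2 \left(3 + 3\right) = 2 \cdot 6 = 12$)
$P{\left(r,c \right)} = c + r$
$\left(-3117 + h \left(-5\right)\right) + P{\left(-52,-17 + l{\left(6 \right)} \right)} = \left(-3117 + 12 \left(-5\right)\right) - \left(29 - 8 \sqrt{6 + 6}\right) = \left(-3117 - 60\right) - \left(29 - 16 \sqrt{3}\right) = -3177 - \left(29 - 16 \sqrt{3}\right) = -3206 + 16 \sqrt{3}$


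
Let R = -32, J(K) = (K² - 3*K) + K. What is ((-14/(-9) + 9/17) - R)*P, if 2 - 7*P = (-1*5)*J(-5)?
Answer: 43955/51 ≈ 861.86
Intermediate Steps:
J(K) = K² - 2*K
P = 177/7 (P = 2/7 - (-1*5)*(-5*(-2 - 5))/7 = 2/7 - (-5)*(-5*(-7))/7 = 2/7 - (-5)*35/7 = 2/7 - ⅐*(-175) = 2/7 + 25 = 177/7 ≈ 25.286)
((-14/(-9) + 9/17) - R)*P = ((-14/(-9) + 9/17) - 1*(-32))*(177/7) = ((-14*(-⅑) + 9*(1/17)) + 32)*(177/7) = ((14/9 + 9/17) + 32)*(177/7) = (319/153 + 32)*(177/7) = (5215/153)*(177/7) = 43955/51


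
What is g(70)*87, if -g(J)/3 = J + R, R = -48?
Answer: -5742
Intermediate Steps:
g(J) = 144 - 3*J (g(J) = -3*(J - 48) = -3*(-48 + J) = 144 - 3*J)
g(70)*87 = (144 - 3*70)*87 = (144 - 210)*87 = -66*87 = -5742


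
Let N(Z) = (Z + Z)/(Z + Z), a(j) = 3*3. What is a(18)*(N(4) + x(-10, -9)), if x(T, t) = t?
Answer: -72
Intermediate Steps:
a(j) = 9
N(Z) = 1 (N(Z) = (2*Z)/((2*Z)) = (2*Z)*(1/(2*Z)) = 1)
a(18)*(N(4) + x(-10, -9)) = 9*(1 - 9) = 9*(-8) = -72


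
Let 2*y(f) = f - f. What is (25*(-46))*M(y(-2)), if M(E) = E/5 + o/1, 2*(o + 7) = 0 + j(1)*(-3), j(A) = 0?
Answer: 8050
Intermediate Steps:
y(f) = 0 (y(f) = (f - f)/2 = (½)*0 = 0)
o = -7 (o = -7 + (0 + 0*(-3))/2 = -7 + (0 + 0)/2 = -7 + (½)*0 = -7 + 0 = -7)
M(E) = -7 + E/5 (M(E) = E/5 - 7/1 = E*(⅕) - 7*1 = E/5 - 7 = -7 + E/5)
(25*(-46))*M(y(-2)) = (25*(-46))*(-7 + (⅕)*0) = -1150*(-7 + 0) = -1150*(-7) = 8050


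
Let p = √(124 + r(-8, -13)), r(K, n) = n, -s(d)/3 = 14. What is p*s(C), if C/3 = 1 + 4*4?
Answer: -42*√111 ≈ -442.50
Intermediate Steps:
C = 51 (C = 3*(1 + 4*4) = 3*(1 + 16) = 3*17 = 51)
s(d) = -42 (s(d) = -3*14 = -42)
p = √111 (p = √(124 - 13) = √111 ≈ 10.536)
p*s(C) = √111*(-42) = -42*√111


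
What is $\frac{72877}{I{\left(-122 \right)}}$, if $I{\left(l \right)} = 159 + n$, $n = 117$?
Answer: $\frac{72877}{276} \approx 264.05$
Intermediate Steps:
$I{\left(l \right)} = 276$ ($I{\left(l \right)} = 159 + 117 = 276$)
$\frac{72877}{I{\left(-122 \right)}} = \frac{72877}{276}$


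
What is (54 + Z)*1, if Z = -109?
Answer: -55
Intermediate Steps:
(54 + Z)*1 = (54 - 109)*1 = -55*1 = -55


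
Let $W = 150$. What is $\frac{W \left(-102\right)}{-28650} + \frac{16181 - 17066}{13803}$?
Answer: $\frac{412957}{878791} \approx 0.46991$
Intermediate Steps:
$\frac{W \left(-102\right)}{-28650} + \frac{16181 - 17066}{13803} = \frac{150 \left(-102\right)}{-28650} + \frac{16181 - 17066}{13803} = \left(-15300\right) \left(- \frac{1}{28650}\right) + \left(16181 - 17066\right) \frac{1}{13803} = \frac{102}{191} - \frac{295}{4601} = \frac{412957}{878791}$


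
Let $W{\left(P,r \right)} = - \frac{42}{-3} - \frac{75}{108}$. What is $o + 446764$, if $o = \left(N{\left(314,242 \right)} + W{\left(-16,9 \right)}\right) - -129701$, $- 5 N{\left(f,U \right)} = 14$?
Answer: $\frac{103765591}{180} \approx 5.7648 \cdot 10^{5}$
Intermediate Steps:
$W{\left(P,r \right)} = \frac{479}{36}$ ($W{\left(P,r \right)} = \left(-42\right) \left(- \frac{1}{3}\right) - \frac{25}{36} = 14 - \frac{25}{36} = \frac{479}{36}$)
$N{\left(f,U \right)} = - \frac{14}{5}$ ($N{\left(f,U \right)} = \left(- \frac{1}{5}\right) 14 = - \frac{14}{5}$)
$o = \frac{23348071}{180}$ ($o = \left(- \frac{14}{5} + \frac{479}{36}\right) - -129701 = \frac{1891}{180} + 129701 = \frac{23348071}{180} \approx 1.2971 \cdot 10^{5}$)
$o + 446764 = \frac{23348071}{180} + 446764 = \frac{103765591}{180}$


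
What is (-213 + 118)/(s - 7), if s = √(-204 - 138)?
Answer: 665/391 + 285*I*√38/391 ≈ 1.7008 + 4.4932*I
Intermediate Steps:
s = 3*I*√38 (s = √(-342) = 3*I*√38 ≈ 18.493*I)
(-213 + 118)/(s - 7) = (-213 + 118)/(3*I*√38 - 7) = -95/(-7 + 3*I*√38)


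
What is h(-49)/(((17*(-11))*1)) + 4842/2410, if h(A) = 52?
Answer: 390067/225335 ≈ 1.7311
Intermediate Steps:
h(-49)/(((17*(-11))*1)) + 4842/2410 = 52/(((17*(-11))*1)) + 4842/2410 = 52/((-187*1)) + 4842*(1/2410) = 52/(-187) + 2421/1205 = 52*(-1/187) + 2421/1205 = -52/187 + 2421/1205 = 390067/225335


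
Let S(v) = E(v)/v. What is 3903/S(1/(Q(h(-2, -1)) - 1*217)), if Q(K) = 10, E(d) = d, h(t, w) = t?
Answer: 3903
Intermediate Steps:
S(v) = 1 (S(v) = v/v = 1)
3903/S(1/(Q(h(-2, -1)) - 1*217)) = 3903/1 = 3903*1 = 3903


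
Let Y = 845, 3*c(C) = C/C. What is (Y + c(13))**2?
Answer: 6431296/9 ≈ 7.1459e+5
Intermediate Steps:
c(C) = 1/3 (c(C) = (C/C)/3 = (1/3)*1 = 1/3)
(Y + c(13))**2 = (845 + 1/3)**2 = (2536/3)**2 = 6431296/9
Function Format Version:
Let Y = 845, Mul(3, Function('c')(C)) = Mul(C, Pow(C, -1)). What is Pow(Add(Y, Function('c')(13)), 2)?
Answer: Rational(6431296, 9) ≈ 7.1459e+5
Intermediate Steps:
Function('c')(C) = Rational(1, 3) (Function('c')(C) = Mul(Rational(1, 3), Mul(C, Pow(C, -1))) = Mul(Rational(1, 3), 1) = Rational(1, 3))
Pow(Add(Y, Function('c')(13)), 2) = Pow(Add(845, Rational(1, 3)), 2) = Pow(Rational(2536, 3), 2) = Rational(6431296, 9)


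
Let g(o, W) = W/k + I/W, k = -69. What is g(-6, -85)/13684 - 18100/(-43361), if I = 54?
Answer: 1452797266139/3480009034260 ≈ 0.41747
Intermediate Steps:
g(o, W) = 54/W - W/69 (g(o, W) = W/(-69) + 54/W = W*(-1/69) + 54/W = -W/69 + 54/W = 54/W - W/69)
g(-6, -85)/13684 - 18100/(-43361) = (54/(-85) - 1/69*(-85))/13684 - 18100/(-43361) = (54*(-1/85) + 85/69)*(1/13684) - 18100*(-1/43361) = (-54/85 + 85/69)*(1/13684) + 18100/43361 = (3499/5865)*(1/13684) + 18100/43361 = 3499/80256660 + 18100/43361 = 1452797266139/3480009034260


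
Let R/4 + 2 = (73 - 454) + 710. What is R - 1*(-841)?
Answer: 2149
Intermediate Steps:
R = 1308 (R = -8 + 4*((73 - 454) + 710) = -8 + 4*(-381 + 710) = -8 + 4*329 = -8 + 1316 = 1308)
R - 1*(-841) = 1308 - 1*(-841) = 1308 + 841 = 2149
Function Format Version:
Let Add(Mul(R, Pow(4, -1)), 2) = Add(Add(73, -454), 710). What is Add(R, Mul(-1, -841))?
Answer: 2149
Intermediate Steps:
R = 1308 (R = Add(-8, Mul(4, Add(Add(73, -454), 710))) = Add(-8, Mul(4, Add(-381, 710))) = Add(-8, Mul(4, 329)) = Add(-8, 1316) = 1308)
Add(R, Mul(-1, -841)) = Add(1308, Mul(-1, -841)) = Add(1308, 841) = 2149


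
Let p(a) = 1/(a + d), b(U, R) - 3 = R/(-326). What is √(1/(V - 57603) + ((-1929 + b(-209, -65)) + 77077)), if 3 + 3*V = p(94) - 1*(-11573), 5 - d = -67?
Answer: 3*√70638656873767987885210/2908536466 ≈ 274.14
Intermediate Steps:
d = 72 (d = 5 - 1*(-67) = 5 + 67 = 72)
b(U, R) = 3 - R/326 (b(U, R) = 3 + R/(-326) = 3 + R*(-1/326) = 3 - R/326)
p(a) = 1/(72 + a) (p(a) = 1/(a + 72) = 1/(72 + a))
V = 640207/166 (V = -1 + (1/(72 + 94) - 1*(-11573))/3 = -1 + (1/166 + 11573)/3 = -1 + (⅓)*(1921119/166) = -1 + 640373/166 = 640207/166 ≈ 3856.7)
√(1/(V - 57603) + ((-1929 + b(-209, -65)) + 77077)) = √(1/(640207/166 - 57603) + ((-1929 + (3 - 1/326*(-65))) + 77077)) = √(1/(-8921891/166) + ((-1929 + (3 + 65/326)) + 77077)) = √(-166/8921891 + ((-1929 + 1043/326) + 77077)) = √(-166/8921891 + (-627811/326 + 77077)) = √(-166/8921891 + 24499291/326) = √(218580003825165/2908536466) = 3*√70638656873767987885210/2908536466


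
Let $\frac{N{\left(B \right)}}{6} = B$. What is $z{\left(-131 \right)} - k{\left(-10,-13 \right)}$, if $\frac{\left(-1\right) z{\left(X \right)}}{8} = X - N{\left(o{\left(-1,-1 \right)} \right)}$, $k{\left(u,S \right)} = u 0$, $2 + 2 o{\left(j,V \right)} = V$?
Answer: $976$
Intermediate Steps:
$o{\left(j,V \right)} = -1 + \frac{V}{2}$
$N{\left(B \right)} = 6 B$
$k{\left(u,S \right)} = 0$
$z{\left(X \right)} = -72 - 8 X$ ($z{\left(X \right)} = - 8 \left(X - 6 \left(-1 + \frac{1}{2} \left(-1\right)\right)\right) = - 8 \left(X - 6 \left(-1 - \frac{1}{2}\right)\right) = - 8 \left(X - 6 \left(- \frac{3}{2}\right)\right) = - 8 \left(X - -9\right) = - 8 \left(X + 9\right) = - 8 \left(9 + X\right) = -72 - 8 X$)
$z{\left(-131 \right)} - k{\left(-10,-13 \right)} = \left(-72 - -1048\right) - 0 = \left(-72 + 1048\right) + 0 = 976 + 0 = 976$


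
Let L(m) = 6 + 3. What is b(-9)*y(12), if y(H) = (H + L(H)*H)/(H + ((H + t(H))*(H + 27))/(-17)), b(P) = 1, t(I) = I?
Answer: -170/61 ≈ -2.7869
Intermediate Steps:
L(m) = 9
y(H) = 10*H/(H - 2*H*(27 + H)/17) (y(H) = (H + 9*H)/(H + ((H + H)*(H + 27))/(-17)) = (10*H)/(H + ((2*H)*(27 + H))*(-1/17)) = (10*H)/(H + (2*H*(27 + H))*(-1/17)) = (10*H)/(H - 2*H*(27 + H)/17) = 10*H/(H - 2*H*(27 + H)/17))
b(-9)*y(12) = 1*(-170/(37 + 2*12)) = 1*(-170/(37 + 24)) = 1*(-170/61) = -170/61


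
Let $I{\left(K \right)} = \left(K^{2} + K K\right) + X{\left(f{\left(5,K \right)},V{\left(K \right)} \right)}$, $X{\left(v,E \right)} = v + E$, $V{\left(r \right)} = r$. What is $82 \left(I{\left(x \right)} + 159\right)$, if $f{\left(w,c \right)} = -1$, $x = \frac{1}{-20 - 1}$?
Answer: $\frac{5712038}{441} \approx 12952.0$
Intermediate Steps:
$x = - \frac{1}{21}$ ($x = \frac{1}{-21} = - \frac{1}{21} \approx -0.047619$)
$X{\left(v,E \right)} = E + v$
$I{\left(K \right)} = -1 + K + 2 K^{2}$ ($I{\left(K \right)} = \left(K^{2} + K K\right) + \left(K - 1\right) = \left(K^{2} + K^{2}\right) + \left(-1 + K\right) = 2 K^{2} + \left(-1 + K\right) = -1 + K + 2 K^{2}$)
$82 \left(I{\left(x \right)} + 159\right) = 82 \left(\left(-1 - \frac{1}{21} + 2 \left(- \frac{1}{21}\right)^{2}\right) + 159\right) = 82 \left(\left(-1 - \frac{1}{21} + 2 \cdot \frac{1}{441}\right) + 159\right) = 82 \left(\left(-1 - \frac{1}{21} + \frac{2}{441}\right) + 159\right) = 82 \left(- \frac{460}{441} + 159\right) = 82 \cdot \frac{69659}{441} = \frac{5712038}{441}$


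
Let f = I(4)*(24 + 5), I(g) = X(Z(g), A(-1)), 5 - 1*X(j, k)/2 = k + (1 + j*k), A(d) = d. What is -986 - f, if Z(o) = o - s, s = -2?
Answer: -1624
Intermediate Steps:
Z(o) = 2 + o (Z(o) = o - 1*(-2) = o + 2 = 2 + o)
X(j, k) = 8 - 2*k - 2*j*k (X(j, k) = 10 - 2*(k + (1 + j*k)) = 10 - 2*(1 + k + j*k) = 10 + (-2 - 2*k - 2*j*k) = 8 - 2*k - 2*j*k)
I(g) = 14 + 2*g (I(g) = 8 - 2*(-1) - 2*(2 + g)*(-1) = 8 + 2 + (4 + 2*g) = 14 + 2*g)
f = 638 (f = (14 + 2*4)*(24 + 5) = (14 + 8)*29 = 22*29 = 638)
-986 - f = -986 - 1*638 = -986 - 638 = -1624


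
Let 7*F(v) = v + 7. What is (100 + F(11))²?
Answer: 515524/49 ≈ 10521.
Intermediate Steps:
F(v) = 1 + v/7 (F(v) = (v + 7)/7 = (7 + v)/7 = 1 + v/7)
(100 + F(11))² = (100 + (1 + (⅐)*11))² = (100 + (1 + 11/7))² = (100 + 18/7)² = (718/7)² = 515524/49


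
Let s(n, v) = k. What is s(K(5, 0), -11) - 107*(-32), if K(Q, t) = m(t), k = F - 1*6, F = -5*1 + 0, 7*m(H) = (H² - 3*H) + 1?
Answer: 3413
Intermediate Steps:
m(H) = ⅐ - 3*H/7 + H²/7 (m(H) = ((H² - 3*H) + 1)/7 = (1 + H² - 3*H)/7 = ⅐ - 3*H/7 + H²/7)
F = -5 (F = -5 + 0 = -5)
k = -11 (k = -5 - 1*6 = -5 - 6 = -11)
K(Q, t) = ⅐ - 3*t/7 + t²/7
s(n, v) = -11
s(K(5, 0), -11) - 107*(-32) = -11 - 107*(-32) = -11 + 3424 = 3413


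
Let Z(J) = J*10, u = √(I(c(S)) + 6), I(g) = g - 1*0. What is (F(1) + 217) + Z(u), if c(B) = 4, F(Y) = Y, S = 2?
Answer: 218 + 10*√10 ≈ 249.62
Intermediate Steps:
I(g) = g (I(g) = g + 0 = g)
u = √10 (u = √(4 + 6) = √10 ≈ 3.1623)
Z(J) = 10*J
(F(1) + 217) + Z(u) = (1 + 217) + 10*√10 = 218 + 10*√10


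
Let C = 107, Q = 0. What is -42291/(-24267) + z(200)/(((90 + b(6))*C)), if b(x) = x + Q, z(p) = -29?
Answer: 144569803/83090208 ≈ 1.7399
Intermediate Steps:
b(x) = x (b(x) = x + 0 = x)
-42291/(-24267) + z(200)/(((90 + b(6))*C)) = -42291/(-24267) - 29*1/(107*(90 + 6)) = -42291*(-1/24267) - 29/(96*107) = 14097/8089 - 29/10272 = 144569803/83090208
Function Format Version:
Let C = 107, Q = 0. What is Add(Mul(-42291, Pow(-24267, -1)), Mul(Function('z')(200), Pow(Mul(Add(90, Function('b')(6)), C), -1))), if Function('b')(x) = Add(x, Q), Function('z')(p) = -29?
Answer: Rational(144569803, 83090208) ≈ 1.7399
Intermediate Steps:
Function('b')(x) = x (Function('b')(x) = Add(x, 0) = x)
Add(Mul(-42291, Pow(-24267, -1)), Mul(Function('z')(200), Pow(Mul(Add(90, Function('b')(6)), C), -1))) = Add(Mul(-42291, Pow(-24267, -1)), Mul(-29, Pow(Mul(Add(90, 6), 107), -1))) = Add(Mul(-42291, Rational(-1, 24267)), Mul(-29, Pow(Mul(96, 107), -1))) = Add(Rational(14097, 8089), Mul(-29, Pow(10272, -1))) = Add(Rational(14097, 8089), Mul(-29, Rational(1, 10272))) = Add(Rational(14097, 8089), Rational(-29, 10272)) = Rational(144569803, 83090208)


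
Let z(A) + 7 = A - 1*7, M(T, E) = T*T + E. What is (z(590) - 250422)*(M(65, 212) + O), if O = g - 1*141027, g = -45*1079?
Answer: 46257737670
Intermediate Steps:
g = -48555
M(T, E) = E + T**2 (M(T, E) = T**2 + E = E + T**2)
z(A) = -14 + A (z(A) = -7 + (A - 1*7) = -7 + (A - 7) = -7 + (-7 + A) = -14 + A)
O = -189582 (O = -48555 - 1*141027 = -48555 - 141027 = -189582)
(z(590) - 250422)*(M(65, 212) + O) = ((-14 + 590) - 250422)*((212 + 65**2) - 189582) = (576 - 250422)*((212 + 4225) - 189582) = -249846*(4437 - 189582) = -249846*(-185145) = 46257737670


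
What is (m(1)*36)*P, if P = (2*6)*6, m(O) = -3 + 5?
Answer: 5184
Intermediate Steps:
m(O) = 2
P = 72 (P = 12*6 = 72)
(m(1)*36)*P = (2*36)*72 = 72*72 = 5184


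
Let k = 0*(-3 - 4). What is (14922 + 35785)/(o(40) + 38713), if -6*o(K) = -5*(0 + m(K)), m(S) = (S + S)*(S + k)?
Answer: 152121/124139 ≈ 1.2254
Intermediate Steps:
k = 0 (k = 0*(-7) = 0)
m(S) = 2*S² (m(S) = (S + S)*(S + 0) = (2*S)*S = 2*S²)
o(K) = 5*K²/3 (o(K) = -(-5)*(0 + 2*K²)/6 = -(-5)*2*K²/6 = -(-5)*K²/3 = 5*K²/3)
(14922 + 35785)/(o(40) + 38713) = (14922 + 35785)/((5/3)*40² + 38713) = 50707/((5/3)*1600 + 38713) = 50707/(8000/3 + 38713) = 50707/(124139/3) = 50707*(3/124139) = 152121/124139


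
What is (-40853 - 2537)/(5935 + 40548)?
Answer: -43390/46483 ≈ -0.93346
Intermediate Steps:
(-40853 - 2537)/(5935 + 40548) = -43390/46483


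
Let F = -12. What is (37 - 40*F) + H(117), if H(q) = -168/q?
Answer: 20107/39 ≈ 515.56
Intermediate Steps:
(37 - 40*F) + H(117) = (37 - 40*(-12)) - 168/117 = (37 + 480) - 168*1/117 = 517 - 56/39 = 20107/39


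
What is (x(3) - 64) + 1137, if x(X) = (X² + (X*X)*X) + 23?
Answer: 1132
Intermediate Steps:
x(X) = 23 + X² + X³ (x(X) = (X² + X²*X) + 23 = (X² + X³) + 23 = 23 + X² + X³)
(x(3) - 64) + 1137 = ((23 + 3² + 3³) - 64) + 1137 = ((23 + 9 + 27) - 64) + 1137 = (59 - 64) + 1137 = -5 + 1137 = 1132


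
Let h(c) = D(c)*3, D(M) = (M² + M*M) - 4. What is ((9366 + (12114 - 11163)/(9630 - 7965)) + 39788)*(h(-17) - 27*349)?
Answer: -70029780229/185 ≈ -3.7854e+8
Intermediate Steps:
D(M) = -4 + 2*M² (D(M) = (M² + M²) - 4 = 2*M² - 4 = -4 + 2*M²)
h(c) = -12 + 6*c² (h(c) = (-4 + 2*c²)*3 = -12 + 6*c²)
((9366 + (12114 - 11163)/(9630 - 7965)) + 39788)*(h(-17) - 27*349) = ((9366 + (12114 - 11163)/(9630 - 7965)) + 39788)*((-12 + 6*(-17)²) - 27*349) = ((9366 + 951/1665) + 39788)*((-12 + 6*289) - 9423) = ((9366 + 951*(1/1665)) + 39788)*((-12 + 1734) - 9423) = ((9366 + 317/555) + 39788)*(1722 - 9423) = (5198447/555 + 39788)*(-7701) = (27280787/555)*(-7701) = -70029780229/185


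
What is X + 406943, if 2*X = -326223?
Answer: 487663/2 ≈ 2.4383e+5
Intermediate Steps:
X = -326223/2 (X = (½)*(-326223) = -326223/2 ≈ -1.6311e+5)
X + 406943 = -326223/2 + 406943 = 487663/2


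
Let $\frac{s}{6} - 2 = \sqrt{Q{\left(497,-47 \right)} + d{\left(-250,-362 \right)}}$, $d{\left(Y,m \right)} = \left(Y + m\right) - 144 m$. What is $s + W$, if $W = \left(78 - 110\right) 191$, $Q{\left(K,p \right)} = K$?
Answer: $-6100 + 6 \sqrt{52013} \approx -4731.6$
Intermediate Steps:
$d{\left(Y,m \right)} = Y - 143 m$
$W = -6112$ ($W = \left(-32\right) 191 = -6112$)
$s = 12 + 6 \sqrt{52013}$ ($s = 12 + 6 \sqrt{497 - -51516} = 12 + 6 \sqrt{497 + \left(-250 + 51766\right)} = 12 + 6 \sqrt{497 + 51516} = 12 + 6 \sqrt{52013} \approx 1380.4$)
$s + W = \left(12 + 6 \sqrt{52013}\right) - 6112 = -6100 + 6 \sqrt{52013}$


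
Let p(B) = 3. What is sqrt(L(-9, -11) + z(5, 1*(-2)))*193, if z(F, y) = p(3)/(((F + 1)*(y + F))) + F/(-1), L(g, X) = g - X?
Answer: 193*I*sqrt(102)/6 ≈ 324.87*I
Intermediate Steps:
z(F, y) = -F + 3/((1 + F)*(F + y)) (z(F, y) = 3/(((F + 1)*(y + F))) + F/(-1) = 3/(((1 + F)*(F + y))) + F*(-1) = 3*(1/((1 + F)*(F + y))) - F = 3/((1 + F)*(F + y)) - F = -F + 3/((1 + F)*(F + y)))
sqrt(L(-9, -11) + z(5, 1*(-2)))*193 = sqrt((-9 - 1*(-11)) + (3 - 1*5**2 - 1*5**3 - 1*5*1*(-2) - 1*1*(-2)*5**2)/(5 + 1*(-2) + 5**2 + 5*(1*(-2))))*193 = sqrt((-9 + 11) + (3 - 1*25 - 1*125 - 1*5*(-2) - 1*(-2)*25)/(5 - 2 + 25 + 5*(-2)))*193 = sqrt(2 + (3 - 25 - 125 + 10 + 50)/(5 - 2 + 25 - 10))*193 = sqrt(2 - 87/18)*193 = sqrt(2 + (1/18)*(-87))*193 = sqrt(2 - 29/6)*193 = sqrt(-17/6)*193 = (I*sqrt(102)/6)*193 = 193*I*sqrt(102)/6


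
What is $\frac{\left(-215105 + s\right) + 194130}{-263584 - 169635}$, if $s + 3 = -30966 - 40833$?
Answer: $\frac{4883}{22801} \approx 0.21416$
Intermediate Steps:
$s = -71802$ ($s = -3 - 71799 = -71802$)
$\frac{\left(-215105 + s\right) + 194130}{-263584 - 169635} = \frac{\left(-215105 - 71802\right) + 194130}{-263584 - 169635} = \frac{-286907 + 194130}{-433219} = \left(-92777\right) \left(- \frac{1}{433219}\right) = \frac{4883}{22801}$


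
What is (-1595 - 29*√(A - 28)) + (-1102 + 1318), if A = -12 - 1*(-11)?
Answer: -1379 - 29*I*√29 ≈ -1379.0 - 156.17*I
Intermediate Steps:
A = -1 (A = -12 + 11 = -1)
(-1595 - 29*√(A - 28)) + (-1102 + 1318) = (-1595 - 29*√(-1 - 28)) + (-1102 + 1318) = (-1595 - 29*I*√29) + 216 = -1379 - 29*I*√29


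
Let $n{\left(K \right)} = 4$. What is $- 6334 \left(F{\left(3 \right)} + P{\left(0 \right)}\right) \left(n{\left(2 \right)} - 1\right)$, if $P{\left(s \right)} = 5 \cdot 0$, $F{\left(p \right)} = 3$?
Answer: $-57006$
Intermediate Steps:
$P{\left(s \right)} = 0$
$- 6334 \left(F{\left(3 \right)} + P{\left(0 \right)}\right) \left(n{\left(2 \right)} - 1\right) = - 6334 \left(3 + 0\right) \left(4 - 1\right) = - 6334 \cdot 3 \cdot 3 = \left(-6334\right) 9 = -57006$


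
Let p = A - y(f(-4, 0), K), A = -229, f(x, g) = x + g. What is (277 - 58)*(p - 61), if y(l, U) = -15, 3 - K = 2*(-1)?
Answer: -60225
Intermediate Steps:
K = 5 (K = 3 - 2*(-1) = 3 - 1*(-2) = 3 + 2 = 5)
f(x, g) = g + x
p = -214 (p = -229 - 1*(-15) = -229 + 15 = -214)
(277 - 58)*(p - 61) = (277 - 58)*(-214 - 61) = 219*(-275) = -60225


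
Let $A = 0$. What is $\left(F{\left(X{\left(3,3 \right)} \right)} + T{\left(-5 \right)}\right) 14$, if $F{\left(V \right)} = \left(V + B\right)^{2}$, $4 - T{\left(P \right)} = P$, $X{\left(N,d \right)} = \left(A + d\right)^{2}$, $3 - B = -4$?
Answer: $3710$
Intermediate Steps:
$B = 7$ ($B = 3 - -4 = 3 + 4 = 7$)
$X{\left(N,d \right)} = d^{2}$ ($X{\left(N,d \right)} = \left(0 + d\right)^{2} = d^{2}$)
$T{\left(P \right)} = 4 - P$
$F{\left(V \right)} = \left(7 + V\right)^{2}$ ($F{\left(V \right)} = \left(V + 7\right)^{2} = \left(7 + V\right)^{2}$)
$\left(F{\left(X{\left(3,3 \right)} \right)} + T{\left(-5 \right)}\right) 14 = \left(\left(7 + 3^{2}\right)^{2} + \left(4 - -5\right)\right) 14 = \left(\left(7 + 9\right)^{2} + \left(4 + 5\right)\right) 14 = \left(16^{2} + 9\right) 14 = \left(256 + 9\right) 14 = 265 \cdot 14 = 3710$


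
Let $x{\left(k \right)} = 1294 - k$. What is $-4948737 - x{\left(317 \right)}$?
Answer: $-4949714$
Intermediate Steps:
$-4948737 - x{\left(317 \right)} = -4948737 - \left(1294 - 317\right) = -4948737 - 977 = -4949714$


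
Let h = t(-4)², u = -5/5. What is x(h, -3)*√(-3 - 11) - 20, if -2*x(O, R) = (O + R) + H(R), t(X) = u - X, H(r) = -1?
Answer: -20 - 5*I*√14/2 ≈ -20.0 - 9.3541*I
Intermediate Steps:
u = -1 (u = -5*⅕ = -1)
t(X) = -1 - X
h = 9 (h = (-1 - 1*(-4))² = (-1 + 4)² = 3² = 9)
x(O, R) = ½ - O/2 - R/2 (x(O, R) = -((O + R) - 1)/2 = -(-1 + O + R)/2 = ½ - O/2 - R/2)
x(h, -3)*√(-3 - 11) - 20 = (½ - ½*9 - ½*(-3))*√(-3 - 11) - 20 = (½ - 9/2 + 3/2)*√(-14) - 20 = -5*I*√14/2 - 20 = -20 - 5*I*√14/2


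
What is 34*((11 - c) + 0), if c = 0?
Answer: 374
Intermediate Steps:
34*((11 - c) + 0) = 34*((11 - 1*0) + 0) = 34*((11 + 0) + 0) = 34*(11 + 0) = 34*11 = 374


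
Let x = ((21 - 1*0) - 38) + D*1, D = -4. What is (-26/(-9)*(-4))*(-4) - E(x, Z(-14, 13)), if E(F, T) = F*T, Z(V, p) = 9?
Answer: 2117/9 ≈ 235.22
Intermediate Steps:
x = -21 (x = ((21 - 1*0) - 38) - 4*1 = ((21 + 0) - 38) - 4 = (21 - 38) - 4 = -17 - 4 = -21)
(-26/(-9)*(-4))*(-4) - E(x, Z(-14, 13)) = (-26/(-9)*(-4))*(-4) - (-21)*9 = (-26*(-1/9)*(-4))*(-4) - 1*(-189) = ((26/9)*(-4))*(-4) + 189 = -104/9*(-4) + 189 = 416/9 + 189 = 2117/9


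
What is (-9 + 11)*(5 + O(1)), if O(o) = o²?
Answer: 12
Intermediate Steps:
(-9 + 11)*(5 + O(1)) = (-9 + 11)*(5 + 1²) = 2*(5 + 1) = 2*6 = 12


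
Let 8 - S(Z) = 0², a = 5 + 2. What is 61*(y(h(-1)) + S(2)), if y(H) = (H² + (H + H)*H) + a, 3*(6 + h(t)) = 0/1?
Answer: 7503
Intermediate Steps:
a = 7
S(Z) = 8 (S(Z) = 8 - 1*0² = 8 - 1*0 = 8 + 0 = 8)
h(t) = -6 (h(t) = -6 + (0/1)/3 = -6 + (0*1)/3 = -6 + (⅓)*0 = -6 + 0 = -6)
y(H) = 7 + 3*H² (y(H) = (H² + (H + H)*H) + 7 = (H² + (2*H)*H) + 7 = (H² + 2*H²) + 7 = 3*H² + 7 = 7 + 3*H²)
61*(y(h(-1)) + S(2)) = 61*((7 + 3*(-6)²) + 8) = 61*((7 + 3*36) + 8) = 61*((7 + 108) + 8) = 61*(115 + 8) = 61*123 = 7503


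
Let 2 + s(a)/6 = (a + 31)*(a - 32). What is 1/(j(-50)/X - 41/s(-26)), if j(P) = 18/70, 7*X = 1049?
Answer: 9189240/230813 ≈ 39.813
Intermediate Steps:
X = 1049/7 (X = (⅐)*1049 = 1049/7 ≈ 149.86)
s(a) = -12 + 6*(-32 + a)*(31 + a) (s(a) = -12 + 6*((a + 31)*(a - 32)) = -12 + 6*((31 + a)*(-32 + a)) = -12 + 6*((-32 + a)*(31 + a)) = -12 + 6*(-32 + a)*(31 + a))
j(P) = 9/35 (j(P) = 18*(1/70) = 9/35)
1/(j(-50)/X - 41/s(-26)) = 1/(9/(35*(1049/7)) - 41/(-5964 - 6*(-26) + 6*(-26)²)) = 1/((9/35)*(7/1049) - 41/(-5964 + 156 + 6*676)) = 1/(9/5245 - 41/(-5964 + 156 + 4056)) = 1/(9/5245 - 41/(-1752)) = 1/(9/5245 - 41*(-1/1752)) = 1/(9/5245 + 41/1752) = 1/(230813/9189240) = 9189240/230813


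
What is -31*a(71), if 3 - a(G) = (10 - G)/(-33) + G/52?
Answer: 11377/1716 ≈ 6.6300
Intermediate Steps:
a(G) = 109/33 - 85*G/1716 (a(G) = 3 - ((10 - G)/(-33) + G/52) = 3 - ((10 - G)*(-1/33) + G*(1/52)) = 3 - ((-10/33 + G/33) + G/52) = 3 - (-10/33 + 85*G/1716) = 3 + (10/33 - 85*G/1716) = 109/33 - 85*G/1716)
-31*a(71) = -31*(109/33 - 85/1716*71) = -31*(109/33 - 6035/1716) = -31*(-367/1716) = 11377/1716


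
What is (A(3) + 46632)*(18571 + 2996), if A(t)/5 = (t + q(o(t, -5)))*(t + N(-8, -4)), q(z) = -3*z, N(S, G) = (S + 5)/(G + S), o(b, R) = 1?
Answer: 1005712344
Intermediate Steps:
N(S, G) = (5 + S)/(G + S)
A(t) = 5*(-3 + t)*(¼ + t) (A(t) = 5*((t - 3*1)*(t + (5 - 8)/(-4 - 8))) = 5*((t - 3)*(t - 3/(-12))) = 5*((-3 + t)*(t - 1/12*(-3))) = 5*((-3 + t)*(t + ¼)) = 5*((-3 + t)*(¼ + t)) = 5*(-3 + t)*(¼ + t))
(A(3) + 46632)*(18571 + 2996) = ((-15/4 + 5*3² - 55/4*3) + 46632)*(18571 + 2996) = ((-15/4 + 5*9 - 165/4) + 46632)*21567 = ((-15/4 + 45 - 165/4) + 46632)*21567 = (0 + 46632)*21567 = 46632*21567 = 1005712344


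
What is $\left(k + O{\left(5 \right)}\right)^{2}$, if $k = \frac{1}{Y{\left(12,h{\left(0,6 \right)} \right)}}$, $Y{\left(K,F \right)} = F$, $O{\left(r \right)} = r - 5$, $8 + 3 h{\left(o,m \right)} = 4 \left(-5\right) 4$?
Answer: $\frac{9}{7744} \approx 0.0011622$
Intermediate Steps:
$h{\left(o,m \right)} = - \frac{88}{3}$ ($h{\left(o,m \right)} = - \frac{8}{3} + \frac{4 \left(-5\right) 4}{3} = - \frac{8}{3} + \frac{\left(-20\right) 4}{3} = - \frac{8}{3} + \frac{1}{3} \left(-80\right) = - \frac{8}{3} - \frac{80}{3} = - \frac{88}{3}$)
$O{\left(r \right)} = -5 + r$
$k = - \frac{3}{88}$ ($k = \frac{1}{- \frac{88}{3}} = - \frac{3}{88} \approx -0.034091$)
$\left(k + O{\left(5 \right)}\right)^{2} = \left(- \frac{3}{88} + \left(-5 + 5\right)\right)^{2} = \left(- \frac{3}{88} + 0\right)^{2} = \left(- \frac{3}{88}\right)^{2} = \frac{9}{7744}$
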